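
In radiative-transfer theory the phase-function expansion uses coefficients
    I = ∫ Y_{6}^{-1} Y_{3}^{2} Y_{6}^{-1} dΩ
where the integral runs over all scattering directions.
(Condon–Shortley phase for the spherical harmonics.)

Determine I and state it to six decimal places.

l₁+l₂+l₃=15 is odd: 3j(l;000)=0 ⇒ I=0

0.000000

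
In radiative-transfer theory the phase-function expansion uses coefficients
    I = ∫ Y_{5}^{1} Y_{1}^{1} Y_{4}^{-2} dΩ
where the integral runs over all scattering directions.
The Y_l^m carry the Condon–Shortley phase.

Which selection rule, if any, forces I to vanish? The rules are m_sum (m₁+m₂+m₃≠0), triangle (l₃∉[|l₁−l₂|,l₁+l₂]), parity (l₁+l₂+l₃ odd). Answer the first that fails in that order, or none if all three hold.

none

Σmᵢ = 0  ✓
l₃∈[|l₁−l₂|,l₁+l₂]=[4,6], have l₃=4  ✓
Σlᵢ = 10 ⇒ even  ✓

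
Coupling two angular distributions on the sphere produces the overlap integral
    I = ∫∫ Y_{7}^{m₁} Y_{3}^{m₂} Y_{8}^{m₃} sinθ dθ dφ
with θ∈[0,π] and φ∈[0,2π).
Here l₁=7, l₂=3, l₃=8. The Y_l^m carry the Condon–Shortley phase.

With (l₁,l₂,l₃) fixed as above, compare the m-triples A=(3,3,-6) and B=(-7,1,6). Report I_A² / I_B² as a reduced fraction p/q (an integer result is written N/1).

165/91

l's match ⇒ only the (l;m) 3-j factors differ between A and B.
A: triangle coeff Δ(7,3,8) = 1/5290740; Σ_t [2,2]: t=2:+1/348364800 = 1/348364800; (3j)²=11/646 [(7 3 8; 3 3 -6)], sign=+1
B: triangle coeff Δ(7,3,8) = 1/5290740; Σ_t [2,2]: t=2:+1/3832012800 = 1/3832012800; (3j)²=91/9690 [(7 3 8; -7 1 6)], sign=+1
I_A²/I_B² = (11/646)/(91/9690) = 165/91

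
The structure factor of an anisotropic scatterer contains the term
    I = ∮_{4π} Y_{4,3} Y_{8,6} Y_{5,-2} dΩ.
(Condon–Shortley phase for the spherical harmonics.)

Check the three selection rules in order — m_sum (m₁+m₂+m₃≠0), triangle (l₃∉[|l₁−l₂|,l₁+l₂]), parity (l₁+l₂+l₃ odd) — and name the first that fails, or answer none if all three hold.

azimuthal sum: 3 + 6 − 2 = 7  ✗
4 ≤ 5 ≤ 12 (triangle on l)
L = 4 + 8 + 5 = 17 (odd)

m_sum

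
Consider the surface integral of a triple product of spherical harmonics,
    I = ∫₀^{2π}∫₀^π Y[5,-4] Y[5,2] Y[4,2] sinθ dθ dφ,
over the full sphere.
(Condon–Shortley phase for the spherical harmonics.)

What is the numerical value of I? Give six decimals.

0.118854

m-sum 0 ✓  L=14 even ✓  0≤4≤10 ✓
Π(2lᵢ+1) = 11×11×9 = 1089
triangle coeff Δ(5,5,4) = 1/3153150
Σ_t [1,5]: t=1:−1/69120 t=2:+1/1728 t=3:−1/576 t=4:+1/1728 t=5:−1/69120 = -7/11520
(3j)²=2/143 [(5 5 4; 0 0 0)], sign=-1
Σ_t [5,6]: t=5:−1/11520 t=6:+1/25920 = -1/20736
(3j)²=5/429 [(5 5 4; -4 2 2)], sign=-1
⇒ 4πI² = 30/169
I = (+1)√(30/169/(4π)) = 0.11885360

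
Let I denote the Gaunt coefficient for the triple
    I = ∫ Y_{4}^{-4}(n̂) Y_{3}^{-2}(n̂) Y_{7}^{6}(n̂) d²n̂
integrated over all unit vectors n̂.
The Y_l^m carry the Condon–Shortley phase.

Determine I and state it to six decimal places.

Checks pass: Σm=0; 14 even; l₃=7∈[1,7].
(2·4+1)(2·3+1)(2·7+1) = 945
Δ: 0! 8! 6! / 15! → 1/45045
sum: t=0:+1/20736 = 1/20736
3j²(4 3 7; 0 0 0) = Δ·Π!·Σ² = 35/1287  (sign -1)
sum: t=0:+1/4838400 = 1/4838400
3j²(4 3 7; -4 -2 6) = Δ·Π!·Σ² = 1/35  (sign -1)
combine: 4πI² = 945·35/1287·1/35 = 105/143
take √, sign +1: I = 0.24172507

0.241725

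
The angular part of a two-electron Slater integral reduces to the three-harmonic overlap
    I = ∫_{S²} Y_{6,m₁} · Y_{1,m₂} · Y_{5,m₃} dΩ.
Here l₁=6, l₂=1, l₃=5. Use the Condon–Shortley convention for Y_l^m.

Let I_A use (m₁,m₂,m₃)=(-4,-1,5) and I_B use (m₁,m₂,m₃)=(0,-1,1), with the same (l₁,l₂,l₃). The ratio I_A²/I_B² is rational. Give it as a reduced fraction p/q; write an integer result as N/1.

1/15

Shared (l₁,l₂,l₃)=(6,1,5): N and (l;000)² cancel in I_A²/I_B².
A: Δ = 2!·10!·0!/13! = 1/858; Racah Σ t=0..0: t=0:+1/7257600 = 1/7257600; ⇒ 3j(6 1 5; -4 -1 5)² = 1/858, sgn +1
B: Δ = 2!·10!·0!/13! = 1/858; Racah Σ t=0..0: t=0:+1/34560 = 1/34560; ⇒ 3j(6 1 5; 0 -1 1)² = 5/286, sgn +1
I_A²/I_B² = (1/858)/(5/286) = 1/15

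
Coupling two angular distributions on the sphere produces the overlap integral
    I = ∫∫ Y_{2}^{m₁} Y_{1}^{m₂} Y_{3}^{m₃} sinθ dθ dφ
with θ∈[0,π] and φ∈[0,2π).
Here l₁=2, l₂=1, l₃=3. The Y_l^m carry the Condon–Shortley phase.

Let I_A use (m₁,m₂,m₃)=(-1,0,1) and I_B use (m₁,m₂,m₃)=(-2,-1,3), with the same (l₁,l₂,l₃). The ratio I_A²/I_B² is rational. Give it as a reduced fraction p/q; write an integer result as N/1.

Same 2,1,3: normalisation and zero-m 3j drop out of the ratio.
A: Δ: 0! 4! 2! / 7! → 1/105; sum: t=0:+1/6 = 1/6; 3j²(2 1 3; -1 0 1) = Δ·Π!·Σ² = 8/105  (sign +1)
B: Δ: 0! 4! 2! / 7! → 1/105; sum: t=0:+1/48 = 1/48; 3j²(2 1 3; -2 -1 3) = Δ·Π!·Σ² = 1/7  (sign +1)
I_A²/I_B² = (8/105)/(1/7) = 8/15

8/15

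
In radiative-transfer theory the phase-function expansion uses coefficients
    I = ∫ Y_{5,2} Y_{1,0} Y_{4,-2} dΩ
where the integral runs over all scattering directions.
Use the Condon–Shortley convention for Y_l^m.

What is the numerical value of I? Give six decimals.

m-sum 0 ✓  L=10 even ✓  4≤4≤6 ✓
Π(2lᵢ+1) = 11×3×9 = 297
triangle coeff Δ(5,1,4) = 1/495
Σ_t [1,1]: t=1:−1/576 = -1/576
(3j)²=5/99 [(5 1 4; 0 0 0)], sign=-1
Σ_t [1,1]: t=1:−1/1440 = -1/1440
(3j)²=7/165 [(5 1 4; 2 0 -2)], sign=-1
⇒ 4πI² = 7/11
I = (+1)√(7/11/(4π)) = 0.22503380

0.225034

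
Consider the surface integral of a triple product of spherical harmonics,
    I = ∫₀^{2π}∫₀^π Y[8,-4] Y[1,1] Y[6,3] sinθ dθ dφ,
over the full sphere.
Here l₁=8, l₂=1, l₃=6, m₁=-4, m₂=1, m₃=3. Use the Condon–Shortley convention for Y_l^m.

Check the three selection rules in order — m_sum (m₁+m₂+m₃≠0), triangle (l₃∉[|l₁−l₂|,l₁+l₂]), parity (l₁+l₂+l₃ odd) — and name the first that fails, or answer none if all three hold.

triangle

azimuthal sum: -4 + 1 + 3 = 0  ✓
7 ≤ 6 ≤ 9 (triangle on l)  ✗
L = 8 + 1 + 6 = 15 (odd)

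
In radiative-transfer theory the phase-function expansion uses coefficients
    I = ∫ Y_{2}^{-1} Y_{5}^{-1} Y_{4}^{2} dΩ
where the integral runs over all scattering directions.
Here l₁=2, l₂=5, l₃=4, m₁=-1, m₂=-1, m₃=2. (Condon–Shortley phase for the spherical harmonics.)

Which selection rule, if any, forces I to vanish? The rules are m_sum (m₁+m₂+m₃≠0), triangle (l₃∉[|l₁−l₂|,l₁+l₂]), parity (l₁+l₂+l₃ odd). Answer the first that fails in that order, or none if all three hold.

azimuthal sum: -1 − 1 + 2 = 0  ✓
3 ≤ 4 ≤ 7 (triangle on l)  ✓
L = 2 + 5 + 4 = 11 (odd)  ✗

parity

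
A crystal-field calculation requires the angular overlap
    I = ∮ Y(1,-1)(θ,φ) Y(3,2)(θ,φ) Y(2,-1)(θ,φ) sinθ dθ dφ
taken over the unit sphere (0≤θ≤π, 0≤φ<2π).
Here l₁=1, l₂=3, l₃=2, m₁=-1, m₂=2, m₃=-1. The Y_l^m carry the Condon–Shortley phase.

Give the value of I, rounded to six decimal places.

Rules hold: Σm=0, L=6 even, 2≤2≤4.
N = 3·7·5 = 105
Δ = 2!·0!·4!/7! = 1/105
Racah Σ t=1..1: t=1:−1/4 = -1/4
⇒ 3j(1 3 2; 0 0 0)² = 3/35, sgn -1
Racah Σ t=2..2: t=2:+1/12 = 1/12
⇒ 3j(1 3 2; -1 2 -1)² = 2/21, sgn -1
4πI² = N·(3j₀)²·(3jₘ)² = 6/7
I = +1·√(0.857143/4π) = 0.26116903

0.261169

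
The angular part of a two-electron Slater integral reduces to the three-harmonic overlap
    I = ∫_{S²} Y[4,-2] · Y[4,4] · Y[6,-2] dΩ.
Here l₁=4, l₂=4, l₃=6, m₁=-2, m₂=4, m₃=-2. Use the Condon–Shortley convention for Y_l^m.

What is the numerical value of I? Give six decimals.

-0.110189

Rules hold: Σm=0, L=14 even, 0≤6≤8.
N = 9·9·13 = 1053
Δ = 2!·6!·6!/15! = 1/1261260
Racah Σ t=0..2: t=0:+1/4608 t=1:−1/1296 t=2:+1/4608 = -7/20736
⇒ 3j(4 4 6; 0 0 0)² = 20/1287, sgn -1
Racah Σ t=2..2: t=2:+1/69120 = 1/69120
⇒ 3j(4 4 6; -2 4 -2)² = 4/429, sgn +1
4πI² = N·(3j₀)²·(3jₘ)² = 240/1573
I = -1·√(0.152575/4π) = -0.11018851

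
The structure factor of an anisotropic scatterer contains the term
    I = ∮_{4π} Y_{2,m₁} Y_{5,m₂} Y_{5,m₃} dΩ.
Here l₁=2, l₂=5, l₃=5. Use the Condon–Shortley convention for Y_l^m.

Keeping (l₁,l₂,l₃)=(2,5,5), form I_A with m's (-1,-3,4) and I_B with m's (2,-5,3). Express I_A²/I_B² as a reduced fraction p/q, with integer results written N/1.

Same 2,5,5: normalisation and zero-m 3j drop out of the ratio.
A: Δ: 2! 2! 8! / 13! → 1/38610; sum: t=1:−1/10080 t=2:+1/80640 = -1/11520; 3j²(2 5 5; -1 -3 4) = Δ·Π!·Σ² = 49/1430  (sign +1)
B: Δ: 2! 2! 8! / 13! → 1/38610; sum: t=0:+1/161280 = 1/161280; 3j²(2 5 5; 2 -5 3) = Δ·Π!·Σ² = 1/143  (sign +1)
I_A²/I_B² = (49/1430)/(1/143) = 49/10

49/10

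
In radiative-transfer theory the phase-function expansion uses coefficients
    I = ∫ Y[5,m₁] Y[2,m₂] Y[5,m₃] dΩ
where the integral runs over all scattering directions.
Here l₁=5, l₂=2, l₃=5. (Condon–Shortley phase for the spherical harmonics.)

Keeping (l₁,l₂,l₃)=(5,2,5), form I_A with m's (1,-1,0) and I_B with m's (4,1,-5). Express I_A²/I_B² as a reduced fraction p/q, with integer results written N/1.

1/27

l's match ⇒ only the (l;m) 3-j factors differ between A and B.
A: triangle coeff Δ(5,2,5) = 1/38610; Σ_t [0,1]: t=0:+1/1152 t=1:−1/1440 = 1/5760; (3j)²=1/858 [(5 2 5; 1 -1 0)], sign=-1
B: triangle coeff Δ(5,2,5) = 1/38610; Σ_t [1,1]: t=1:−1/80640 = -1/80640; (3j)²=9/286 [(5 2 5; 4 1 -5)], sign=-1
I_A²/I_B² = (1/858)/(9/286) = 1/27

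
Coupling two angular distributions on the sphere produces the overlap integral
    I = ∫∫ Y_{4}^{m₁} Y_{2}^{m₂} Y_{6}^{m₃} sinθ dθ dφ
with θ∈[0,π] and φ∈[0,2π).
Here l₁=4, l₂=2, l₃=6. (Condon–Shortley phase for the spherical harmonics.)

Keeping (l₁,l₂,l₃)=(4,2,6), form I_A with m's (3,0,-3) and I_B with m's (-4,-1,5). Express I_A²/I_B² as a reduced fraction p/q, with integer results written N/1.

Shared (l₁,l₂,l₃)=(4,2,6): N and (l;000)² cancel in I_A²/I_B².
A: Δ = 0!·8!·4!/13! = 1/6435; Racah Σ t=0..0: t=0:+1/20160 = 1/20160; ⇒ 3j(4 2 6; 3 0 -3)² = 12/715, sgn -1
B: Δ = 0!·8!·4!/13! = 1/6435; Racah Σ t=0..0: t=0:+1/241920 = 1/241920; ⇒ 3j(4 2 6; -4 -1 5)² = 1/39, sgn -1
I_A²/I_B² = (12/715)/(1/39) = 36/55

36/55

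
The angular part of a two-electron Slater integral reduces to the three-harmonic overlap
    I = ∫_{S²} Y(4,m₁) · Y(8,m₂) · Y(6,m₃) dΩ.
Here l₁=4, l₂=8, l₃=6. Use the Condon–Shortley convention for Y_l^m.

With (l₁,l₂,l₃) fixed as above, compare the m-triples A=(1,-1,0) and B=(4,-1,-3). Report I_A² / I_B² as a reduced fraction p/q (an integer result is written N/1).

l's match ⇒ only the (l;m) 3-j factors differ between A and B.
A: triangle coeff Δ(4,8,6) = 1/23279256; Σ_t [1,3]: t=1:−1/4147200 t=2:+1/691200 t=3:−1/1244160 = 1/2488320; (3j)²=875/184756 [(4 8 6; 1 -1 0)], sign=+1
B: triangle coeff Δ(4,8,6) = 1/23279256; Σ_t [0,0]: t=0:+1/43545600 = 1/43545600; (3j)²=168/46189 [(4 8 6; 4 -1 -3)], sign=-1
I_A²/I_B² = (875/184756)/(168/46189) = 125/96

125/96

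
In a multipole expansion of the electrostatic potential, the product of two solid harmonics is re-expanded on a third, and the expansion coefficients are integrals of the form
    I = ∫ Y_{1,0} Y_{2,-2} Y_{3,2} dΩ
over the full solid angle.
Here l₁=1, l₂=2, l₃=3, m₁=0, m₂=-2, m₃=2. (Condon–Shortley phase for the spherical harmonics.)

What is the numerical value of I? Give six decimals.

0.184674

Rules hold: Σm=0, L=6 even, 1≤3≤3.
N = 3·5·7 = 105
Δ = 0!·2!·4!/7! = 1/105
Racah Σ t=0..0: t=0:+1/4 = 1/4
⇒ 3j(1 2 3; 0 0 0)² = 3/35, sgn -1
Racah Σ t=0..0: t=0:+1/24 = 1/24
⇒ 3j(1 2 3; 0 -2 2)² = 1/21, sgn -1
4πI² = N·(3j₀)²·(3jₘ)² = 3/7
I = +1·√(0.428571/4π) = 0.18467439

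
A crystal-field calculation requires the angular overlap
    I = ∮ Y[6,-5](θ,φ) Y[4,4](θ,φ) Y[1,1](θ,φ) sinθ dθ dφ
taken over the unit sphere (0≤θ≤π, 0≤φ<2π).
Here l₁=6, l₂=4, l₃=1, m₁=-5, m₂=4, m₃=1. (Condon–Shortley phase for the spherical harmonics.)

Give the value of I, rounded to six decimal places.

0.000000

|6−4|≤1≤6+4 violated ⇒ I = 0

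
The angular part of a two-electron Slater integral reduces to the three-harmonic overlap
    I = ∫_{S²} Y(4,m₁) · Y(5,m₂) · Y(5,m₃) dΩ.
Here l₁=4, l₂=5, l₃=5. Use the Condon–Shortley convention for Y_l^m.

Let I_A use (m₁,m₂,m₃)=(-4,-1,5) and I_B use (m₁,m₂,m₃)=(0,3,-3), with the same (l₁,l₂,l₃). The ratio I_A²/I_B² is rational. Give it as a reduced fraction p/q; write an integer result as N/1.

1/3

l's match ⇒ only the (l;m) 3-j factors differ between A and B.
A: triangle coeff Δ(4,5,5) = 1/3153150; Σ_t [4,4]: t=4:+1/414720 = 1/414720; (3j)²=2/429 [(4 5 5; -4 -1 5)], sign=+1
B: triangle coeff Δ(4,5,5) = 1/3153150; Σ_t [2,4]: t=2:+1/11520 t=3:−1/4320 t=4:+1/27648 = -1/9216; (3j)²=2/143 [(4 5 5; 0 3 -3)], sign=-1
I_A²/I_B² = (2/429)/(2/143) = 1/3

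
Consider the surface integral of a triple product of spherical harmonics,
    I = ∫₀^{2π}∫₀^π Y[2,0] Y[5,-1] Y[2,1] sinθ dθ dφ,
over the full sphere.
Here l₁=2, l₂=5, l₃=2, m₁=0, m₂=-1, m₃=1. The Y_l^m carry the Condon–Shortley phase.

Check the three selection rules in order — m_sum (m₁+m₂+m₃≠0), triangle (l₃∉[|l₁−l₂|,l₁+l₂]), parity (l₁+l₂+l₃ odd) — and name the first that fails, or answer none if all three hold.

triangle

azimuthal sum: 0 − 1 + 1 = 0  ✓
3 ≤ 2 ≤ 7 (triangle on l)  ✗
L = 2 + 5 + 2 = 9 (odd)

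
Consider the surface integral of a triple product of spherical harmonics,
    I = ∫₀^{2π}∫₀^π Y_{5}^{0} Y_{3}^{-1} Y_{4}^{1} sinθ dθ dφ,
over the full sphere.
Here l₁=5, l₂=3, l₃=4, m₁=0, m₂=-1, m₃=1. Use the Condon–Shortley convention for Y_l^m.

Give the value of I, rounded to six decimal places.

Rules hold: Σm=0, L=12 even, 2≤4≤8.
N = 11·7·9 = 693
Δ = 4!·6!·2!/13! = 1/180180
Racah Σ t=1..3: t=1:−1/576 t=2:+1/144 t=3:−1/576 = 1/288
⇒ 3j(5 3 4; 0 0 0)² = 20/1001, sgn +1
Racah Σ t=0..2: t=0:+1/5760 t=1:−1/288 t=2:+1/288 = 1/5760
⇒ 3j(5 3 4; 0 -1 1)² = 1/12012, sgn -1
4πI² = N·(3j₀)²·(3jₘ)² = 15/13013
I = -1·√(0.00115269/4π) = -0.00957750

-0.009577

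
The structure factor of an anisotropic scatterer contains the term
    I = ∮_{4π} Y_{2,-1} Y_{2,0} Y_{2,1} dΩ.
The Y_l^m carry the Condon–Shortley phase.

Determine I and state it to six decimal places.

m-sum 0 ✓  L=6 even ✓  0≤2≤4 ✓
Π(2lᵢ+1) = 5×5×5 = 125
triangle coeff Δ(2,2,2) = 1/630
Σ_t [0,2]: t=0:+1/8 t=1:−1/1 t=2:+1/8 = -3/4
(3j)²=2/35 [(2 2 2; 0 0 0)], sign=-1
Σ_t [1,2]: t=1:−1/2 t=2:+1/4 = -1/4
(3j)²=1/70 [(2 2 2; -1 0 1)], sign=+1
⇒ 4πI² = 5/49
I = (-1)√(5/49/(4π)) = -0.09011188

-0.090112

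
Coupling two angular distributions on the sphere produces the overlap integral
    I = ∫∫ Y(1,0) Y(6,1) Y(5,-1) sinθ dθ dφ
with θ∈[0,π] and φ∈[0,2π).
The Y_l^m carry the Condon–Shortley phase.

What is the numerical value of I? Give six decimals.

-0.241725

m-sum 0 ✓  L=12 even ✓  5≤5≤7 ✓
Π(2lᵢ+1) = 3×13×11 = 429
triangle coeff Δ(1,6,5) = 1/858
Σ_t [1,1]: t=1:−1/14400 = -1/14400
(3j)²=6/143 [(1 6 5; 0 0 0)], sign=+1
Σ_t [1,1]: t=1:−1/17280 = -1/17280
(3j)²=35/858 [(1 6 5; 0 1 -1)], sign=-1
⇒ 4πI² = 105/143
I = (-1)√(105/143/(4π)) = -0.24172507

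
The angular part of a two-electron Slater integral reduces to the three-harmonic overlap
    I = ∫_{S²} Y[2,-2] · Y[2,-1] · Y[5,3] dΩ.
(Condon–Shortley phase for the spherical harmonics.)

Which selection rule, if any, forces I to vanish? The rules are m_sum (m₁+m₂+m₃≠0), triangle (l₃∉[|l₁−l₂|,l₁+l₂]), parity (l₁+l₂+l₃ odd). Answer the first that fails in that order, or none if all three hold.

triangle

Σmᵢ = 0  ✓
l₃∈[|l₁−l₂|,l₁+l₂]=[0,4], have l₃=5  ✗
Σlᵢ = 9 ⇒ odd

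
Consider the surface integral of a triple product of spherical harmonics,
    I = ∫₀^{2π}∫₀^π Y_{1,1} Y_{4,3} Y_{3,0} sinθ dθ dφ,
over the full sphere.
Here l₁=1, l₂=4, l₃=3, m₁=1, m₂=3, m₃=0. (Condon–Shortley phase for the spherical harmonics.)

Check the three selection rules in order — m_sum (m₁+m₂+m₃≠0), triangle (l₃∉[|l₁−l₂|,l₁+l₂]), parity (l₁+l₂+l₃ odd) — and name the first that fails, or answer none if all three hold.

m_sum

Σmᵢ = 4  ✗
l₃∈[|l₁−l₂|,l₁+l₂]=[3,5], have l₃=3
Σlᵢ = 8 ⇒ even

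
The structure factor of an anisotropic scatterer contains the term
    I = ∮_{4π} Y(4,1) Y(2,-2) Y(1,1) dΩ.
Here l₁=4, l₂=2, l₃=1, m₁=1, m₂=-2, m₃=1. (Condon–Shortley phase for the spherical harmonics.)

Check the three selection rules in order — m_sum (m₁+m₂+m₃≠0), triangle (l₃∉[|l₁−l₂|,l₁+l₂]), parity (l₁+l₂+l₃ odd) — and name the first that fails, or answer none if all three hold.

m₁+m₂+m₃ = 1 − 2 + 1 = 0  ✓
triangle: |4−2|=2 ≤ l₃=1 ≤ 4+2=6  ✗
parity: l₁+l₂+l₃ = 7 is odd

triangle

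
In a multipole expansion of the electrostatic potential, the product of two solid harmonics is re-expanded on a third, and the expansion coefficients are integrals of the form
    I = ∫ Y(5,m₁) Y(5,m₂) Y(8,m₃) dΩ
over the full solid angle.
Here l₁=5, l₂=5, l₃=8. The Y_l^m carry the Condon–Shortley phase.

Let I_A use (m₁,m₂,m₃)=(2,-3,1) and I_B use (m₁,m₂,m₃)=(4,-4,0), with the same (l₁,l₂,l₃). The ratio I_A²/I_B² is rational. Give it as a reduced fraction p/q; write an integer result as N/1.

Shared (l₁,l₂,l₃)=(5,5,8): N and (l;000)² cancel in I_A²/I_B².
A: Δ = 2!·8!·8!/19! = 1/37413090; Racah Σ t=0..2: t=0:+1/2073600 t=1:−1/7257600 t=2:+1/406425600 = 47/135475200; ⇒ 3j(5 5 8; 2 -3 1)² = 6627/461890, sgn -1
B: Δ = 2!·8!·8!/19! = 1/37413090; Racah Σ t=0..1: t=0:+1/50803200 t=1:−1/1625702400 = 31/1625702400; ⇒ 3j(5 5 8; 4 -4 0)² = 961/461890, sgn +1
I_A²/I_B² = (6627/461890)/(961/461890) = 6627/961

6627/961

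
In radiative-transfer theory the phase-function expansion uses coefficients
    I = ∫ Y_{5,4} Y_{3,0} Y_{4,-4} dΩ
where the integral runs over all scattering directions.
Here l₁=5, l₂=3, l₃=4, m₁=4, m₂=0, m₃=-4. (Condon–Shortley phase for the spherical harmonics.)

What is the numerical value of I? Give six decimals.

-0.207724

Rules hold: Σm=0, L=12 even, 2≤4≤8.
N = 11·7·9 = 693
Δ = 4!·6!·2!/13! = 1/180180
Racah Σ t=1..3: t=1:−1/576 t=2:+1/144 t=3:−1/576 = 1/288
⇒ 3j(5 3 4; 0 0 0)² = 20/1001, sgn +1
Racah Σ t=1..1: t=1:−1/8640 = -1/8640
⇒ 3j(5 3 4; 4 0 -4)² = 28/715, sgn -1
4πI² = N·(3j₀)²·(3jₘ)² = 1008/1859
I = -1·√(0.542227/4π) = -0.20772350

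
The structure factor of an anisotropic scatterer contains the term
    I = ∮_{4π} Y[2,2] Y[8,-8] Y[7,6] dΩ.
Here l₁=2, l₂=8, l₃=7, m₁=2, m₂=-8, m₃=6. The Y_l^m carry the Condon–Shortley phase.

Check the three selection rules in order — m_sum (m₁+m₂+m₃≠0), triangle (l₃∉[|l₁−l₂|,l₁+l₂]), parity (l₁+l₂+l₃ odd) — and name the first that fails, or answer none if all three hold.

parity

m₁+m₂+m₃ = 2 − 8 + 6 = 0  ✓
triangle: |2−8|=6 ≤ l₃=7 ≤ 2+8=10  ✓
parity: l₁+l₂+l₃ = 17 is odd  ✗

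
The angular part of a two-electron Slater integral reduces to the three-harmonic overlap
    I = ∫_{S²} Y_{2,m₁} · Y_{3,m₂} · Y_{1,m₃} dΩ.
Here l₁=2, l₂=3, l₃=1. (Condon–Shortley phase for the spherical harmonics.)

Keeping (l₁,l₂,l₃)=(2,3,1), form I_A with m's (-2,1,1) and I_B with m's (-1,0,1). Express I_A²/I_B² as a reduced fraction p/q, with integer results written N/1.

1/3

Shared (l₁,l₂,l₃)=(2,3,1): N and (l;000)² cancel in I_A²/I_B².
A: Δ = 4!·0!·2!/7! = 1/105; Racah Σ t=4..4: t=4:+1/48 = 1/48; ⇒ 3j(2 3 1; -2 1 1)² = 1/105, sgn +1
B: Δ = 4!·0!·2!/7! = 1/105; Racah Σ t=3..3: t=3:−1/12 = -1/12; ⇒ 3j(2 3 1; -1 0 1)² = 1/35, sgn -1
I_A²/I_B² = (1/105)/(1/35) = 1/3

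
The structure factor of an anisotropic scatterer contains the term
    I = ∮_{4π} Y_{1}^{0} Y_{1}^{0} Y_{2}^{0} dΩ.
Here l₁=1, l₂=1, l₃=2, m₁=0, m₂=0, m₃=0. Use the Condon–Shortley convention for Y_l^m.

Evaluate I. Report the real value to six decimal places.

Checks pass: Σm=0; 4 even; l₃=2∈[0,2].
(2·1+1)(2·1+1)(2·2+1) = 45
Δ: 0! 2! 2! / 5! → 1/30
sum: t=0:+1/1 = 1/1
3j²(1 1 2; 0 0 0) = Δ·Π!·Σ² = 2/15  (sign +1)
(m-triple is (0,0,0) — same symbol as above.)
combine: 4πI² = 45·2/15·2/15 = 4/5
take √, sign +1: I = 0.25231325

0.252313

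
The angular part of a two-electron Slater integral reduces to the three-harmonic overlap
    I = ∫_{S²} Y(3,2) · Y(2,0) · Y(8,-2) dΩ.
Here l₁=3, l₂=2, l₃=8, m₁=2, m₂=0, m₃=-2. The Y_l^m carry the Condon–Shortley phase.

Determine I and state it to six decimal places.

0.000000

l₃=8 ∉ [1,5] — triangle fails ⇒ I = 0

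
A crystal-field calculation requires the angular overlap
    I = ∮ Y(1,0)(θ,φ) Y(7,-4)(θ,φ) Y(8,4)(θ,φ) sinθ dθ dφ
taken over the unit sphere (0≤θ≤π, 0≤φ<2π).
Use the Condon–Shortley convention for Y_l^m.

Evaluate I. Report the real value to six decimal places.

m-sum 0 ✓  L=16 even ✓  6≤8≤8 ✓
Π(2lᵢ+1) = 3×15×17 = 765
triangle coeff Δ(1,7,8) = 1/2040
Σ_t [0,0]: t=0:+1/25401600 = 1/25401600
(3j)²=8/255 [(1 7 8; 0 0 0)], sign=+1
Σ_t [0,0]: t=0:+1/239500800 = 1/239500800
(3j)²=2/85 [(1 7 8; 0 -4 4)], sign=+1
⇒ 4πI² = 48/85
I = (+1)√(48/85/(4π)) = 0.21198553

0.211986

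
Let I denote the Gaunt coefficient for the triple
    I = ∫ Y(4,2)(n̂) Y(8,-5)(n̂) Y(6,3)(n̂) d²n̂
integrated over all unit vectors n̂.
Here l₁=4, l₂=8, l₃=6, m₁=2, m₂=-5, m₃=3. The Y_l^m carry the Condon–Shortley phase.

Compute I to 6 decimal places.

Rules hold: Σm=0, L=18 even, 4≤6≤12.
N = 9·17·13 = 1989
Δ = 6!·2!·10!/19! = 1/23279256
Racah Σ t=2..4: t=2:+1/1658880 t=3:−1/518400 t=4:+1/1658880 = -1/1382400
⇒ 3j(4 8 6; 0 0 0)² = 504/46189, sgn -1
Racah Σ t=0..2: t=0:+1/43545600 t=1:−1/9676800 t=2:+1/34836480 = -1/19353600
⇒ 3j(4 8 6; 2 -5 3)² = 243/18088, sgn +1
4πI² = N·(3j₀)²·(3jₘ)² = 19683/67507
I = -1·√(0.29157/4π) = -0.15232329

-0.152323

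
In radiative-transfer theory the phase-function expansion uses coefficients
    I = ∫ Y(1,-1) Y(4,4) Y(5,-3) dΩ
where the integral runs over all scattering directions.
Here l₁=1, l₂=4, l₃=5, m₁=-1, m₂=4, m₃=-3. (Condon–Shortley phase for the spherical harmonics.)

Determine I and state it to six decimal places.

m-sum 0 ✓  L=10 even ✓  3≤5≤5 ✓
Π(2lᵢ+1) = 3×9×11 = 297
triangle coeff Δ(1,4,5) = 1/495
Σ_t [0,0]: t=0:+1/576 = 1/576
(3j)²=5/99 [(1 4 5; 0 0 0)], sign=-1
Σ_t [0,0]: t=0:+1/80640 = 1/80640
(3j)²=1/495 [(1 4 5; -1 4 -3)], sign=+1
⇒ 4πI² = 1/33
I = (-1)√(1/33/(4π)) = -0.04910640

-0.049106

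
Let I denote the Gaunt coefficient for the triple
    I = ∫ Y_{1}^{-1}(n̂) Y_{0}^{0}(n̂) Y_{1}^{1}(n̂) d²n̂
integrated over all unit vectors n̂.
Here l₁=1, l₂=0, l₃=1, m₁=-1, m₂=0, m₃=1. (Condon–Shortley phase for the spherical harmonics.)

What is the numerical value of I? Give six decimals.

-0.282095

Checks pass: Σm=0; 2 even; l₃=1∈[1,1].
(2·1+1)(2·0+1)(2·1+1) = 9
Δ: 0! 2! 0! / 3! → 1/3
sum: t=0:+1/1 = 1/1
3j²(1 0 1; 0 0 0) = Δ·Π!·Σ² = 1/3  (sign -1)
sum: t=0:+1/2 = 1/2
3j²(1 0 1; -1 0 1) = Δ·Π!·Σ² = 1/3  (sign +1)
combine: 4πI² = 9·1/3·1/3 = 1/1
take √, sign -1: I = -0.28209479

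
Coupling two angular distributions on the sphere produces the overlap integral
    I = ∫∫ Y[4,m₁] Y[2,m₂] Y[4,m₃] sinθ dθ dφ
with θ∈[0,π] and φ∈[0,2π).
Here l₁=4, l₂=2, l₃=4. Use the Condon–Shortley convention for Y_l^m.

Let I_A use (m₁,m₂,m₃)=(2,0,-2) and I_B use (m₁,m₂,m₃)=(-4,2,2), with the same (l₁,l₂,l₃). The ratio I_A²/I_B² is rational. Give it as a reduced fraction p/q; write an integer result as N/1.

8/21

Shared (l₁,l₂,l₃)=(4,2,4): N and (l;000)² cancel in I_A²/I_B².
A: Δ = 2!·6!·2!/11! = 1/13860; Racah Σ t=0..2: t=0:+1/192 t=1:−1/120 t=2:+1/2880 = -1/360; ⇒ 3j(4 2 4; 2 0 -2)² = 16/3465, sgn -1
B: Δ = 2!·6!·2!/11! = 1/13860; Racah Σ t=2..2: t=2:+1/2880 = 1/2880; ⇒ 3j(4 2 4; -4 2 2)² = 2/165, sgn +1
I_A²/I_B² = (16/3465)/(2/165) = 8/21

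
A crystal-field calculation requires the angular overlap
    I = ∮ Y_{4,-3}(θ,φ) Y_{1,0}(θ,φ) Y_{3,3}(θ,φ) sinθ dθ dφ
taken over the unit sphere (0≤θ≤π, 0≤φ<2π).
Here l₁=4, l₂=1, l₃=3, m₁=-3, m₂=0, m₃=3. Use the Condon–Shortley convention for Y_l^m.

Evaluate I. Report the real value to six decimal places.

Checks pass: Σm=0; 8 even; l₃=3∈[3,5].
(2·4+1)(2·1+1)(2·3+1) = 189
Δ: 2! 6! 0! / 9! → 1/252
sum: t=1:−1/36 = -1/36
3j²(4 1 3; 0 0 0) = Δ·Π!·Σ² = 4/63  (sign +1)
sum: t=1:−1/720 = -1/720
3j²(4 1 3; -3 0 3) = Δ·Π!·Σ² = 1/36  (sign -1)
combine: 4πI² = 189·4/63·1/36 = 1/3
take √, sign -1: I = -0.16286750

-0.162868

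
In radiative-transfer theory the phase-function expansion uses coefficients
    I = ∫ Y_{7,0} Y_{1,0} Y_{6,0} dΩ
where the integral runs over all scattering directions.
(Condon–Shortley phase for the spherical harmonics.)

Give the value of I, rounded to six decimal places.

m-sum 0 ✓  L=14 even ✓  6≤6≤8 ✓
Π(2lᵢ+1) = 15×3×13 = 585
triangle coeff Δ(7,1,6) = 1/1365
Σ_t [1,1]: t=1:−1/518400 = -1/518400
(3j)²=7/195 [(7 1 6; 0 0 0)], sign=-1
(m-triple is (0,0,0) — same symbol as above.)
⇒ 4πI² = 49/65
I = (+1)√(49/65/(4π)) = 0.24492687

0.244927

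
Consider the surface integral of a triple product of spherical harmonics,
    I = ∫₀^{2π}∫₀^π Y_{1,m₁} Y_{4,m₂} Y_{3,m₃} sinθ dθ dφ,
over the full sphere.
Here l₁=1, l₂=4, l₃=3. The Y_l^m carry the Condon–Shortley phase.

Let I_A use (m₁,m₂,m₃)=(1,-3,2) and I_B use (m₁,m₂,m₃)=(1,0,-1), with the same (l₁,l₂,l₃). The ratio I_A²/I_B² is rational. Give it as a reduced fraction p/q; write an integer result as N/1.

7/2

Shared (l₁,l₂,l₃)=(1,4,3): N and (l;000)² cancel in I_A²/I_B².
A: Δ = 2!·0!·6!/9! = 1/252; Racah Σ t=0..0: t=0:+1/240 = 1/240; ⇒ 3j(1 4 3; 1 -3 2)² = 1/12, sgn -1
B: Δ = 2!·0!·6!/9! = 1/252; Racah Σ t=0..0: t=0:+1/96 = 1/96; ⇒ 3j(1 4 3; 1 0 -1)² = 1/42, sgn +1
I_A²/I_B² = (1/12)/(1/42) = 7/2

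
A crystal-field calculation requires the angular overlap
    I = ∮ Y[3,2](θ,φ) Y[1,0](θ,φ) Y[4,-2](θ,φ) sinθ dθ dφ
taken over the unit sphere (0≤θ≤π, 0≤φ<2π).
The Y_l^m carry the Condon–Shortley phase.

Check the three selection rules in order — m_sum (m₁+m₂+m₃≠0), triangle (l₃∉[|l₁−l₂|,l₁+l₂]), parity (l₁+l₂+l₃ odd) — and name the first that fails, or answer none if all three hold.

none

Σmᵢ = 0  ✓
l₃∈[|l₁−l₂|,l₁+l₂]=[2,4], have l₃=4  ✓
Σlᵢ = 8 ⇒ even  ✓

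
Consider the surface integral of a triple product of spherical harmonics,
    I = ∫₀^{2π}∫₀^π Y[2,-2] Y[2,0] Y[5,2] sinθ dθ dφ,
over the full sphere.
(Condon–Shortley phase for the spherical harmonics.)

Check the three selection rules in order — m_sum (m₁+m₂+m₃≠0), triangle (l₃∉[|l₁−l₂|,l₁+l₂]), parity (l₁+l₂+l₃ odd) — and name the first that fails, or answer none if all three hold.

Σmᵢ = 0  ✓
l₃∈[|l₁−l₂|,l₁+l₂]=[0,4], have l₃=5  ✗
Σlᵢ = 9 ⇒ odd

triangle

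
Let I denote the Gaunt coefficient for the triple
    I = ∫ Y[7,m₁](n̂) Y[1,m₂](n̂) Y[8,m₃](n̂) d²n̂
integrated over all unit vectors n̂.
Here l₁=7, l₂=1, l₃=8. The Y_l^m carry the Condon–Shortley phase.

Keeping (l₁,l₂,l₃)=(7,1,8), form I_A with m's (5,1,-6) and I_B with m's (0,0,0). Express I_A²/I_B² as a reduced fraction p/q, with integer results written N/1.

l's match ⇒ only the (l;m) 3-j factors differ between A and B.
A: triangle coeff Δ(7,1,8) = 1/2040; Σ_t [0,0]: t=0:+1/1916006400 = 1/1916006400; (3j)²=91/2040 [(7 1 8; 5 1 -6)], sign=+1
B: triangle coeff Δ(7,1,8) = 1/2040; Σ_t [0,0]: t=0:+1/25401600 = 1/25401600; (3j)²=8/255 [(7 1 8; 0 0 0)], sign=+1
I_A²/I_B² = (91/2040)/(8/255) = 91/64

91/64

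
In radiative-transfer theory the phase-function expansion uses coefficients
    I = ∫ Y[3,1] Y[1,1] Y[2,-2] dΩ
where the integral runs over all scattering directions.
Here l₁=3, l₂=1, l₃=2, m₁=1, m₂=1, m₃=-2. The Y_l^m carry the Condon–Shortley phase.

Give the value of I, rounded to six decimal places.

-0.082589

m-sum 0 ✓  L=6 even ✓  2≤2≤4 ✓
Π(2lᵢ+1) = 7×3×5 = 105
triangle coeff Δ(3,1,2) = 1/105
Σ_t [1,1]: t=1:−1/4 = -1/4
(3j)²=3/35 [(3 1 2; 0 0 0)], sign=-1
Σ_t [2,2]: t=2:+1/48 = 1/48
(3j)²=1/105 [(3 1 2; 1 1 -2)], sign=+1
⇒ 4πI² = 3/35
I = (-1)√(3/35/(4π)) = -0.08258890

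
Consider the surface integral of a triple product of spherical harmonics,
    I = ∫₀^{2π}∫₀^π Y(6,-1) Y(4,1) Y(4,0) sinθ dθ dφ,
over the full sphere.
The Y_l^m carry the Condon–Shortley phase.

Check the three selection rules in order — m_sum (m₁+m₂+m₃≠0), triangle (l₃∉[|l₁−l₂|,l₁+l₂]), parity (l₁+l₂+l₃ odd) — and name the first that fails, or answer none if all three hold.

none

m₁+m₂+m₃ = -1 + 1 + 0 = 0  ✓
triangle: |6−4|=2 ≤ l₃=4 ≤ 6+4=10  ✓
parity: l₁+l₂+l₃ = 14 is even  ✓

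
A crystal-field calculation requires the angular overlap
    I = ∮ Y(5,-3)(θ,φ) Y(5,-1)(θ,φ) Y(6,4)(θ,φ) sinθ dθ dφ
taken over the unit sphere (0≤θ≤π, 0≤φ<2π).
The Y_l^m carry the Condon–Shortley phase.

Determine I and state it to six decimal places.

-0.069086

Checks pass: Σm=0; 16 even; l₃=6∈[0,10].
(2·5+1)(2·5+1)(2·6+1) = 1573
Δ: 4! 6! 6! / 17! → 1/28588560
sum: t=0:+1/345600 t=1:−1/13824 t=2:+1/5184 t=3:−1/13824 t=4:+1/345600 = 7/129600
3j²(5 5 6; 0 0 0) = Δ·Π!·Σ² = 80/7293  (sign +1)
sum: t=2:+1/138240 t=3:−1/86400 t=4:+1/829440 = -13/4147200
3j²(5 5 6; -3 -1 4) = Δ·Π!·Σ² = 13/3740  (sign -1)
combine: 4πI² = 1573·80/7293·13/3740 = 52/867
take √, sign -1: I = -0.06908555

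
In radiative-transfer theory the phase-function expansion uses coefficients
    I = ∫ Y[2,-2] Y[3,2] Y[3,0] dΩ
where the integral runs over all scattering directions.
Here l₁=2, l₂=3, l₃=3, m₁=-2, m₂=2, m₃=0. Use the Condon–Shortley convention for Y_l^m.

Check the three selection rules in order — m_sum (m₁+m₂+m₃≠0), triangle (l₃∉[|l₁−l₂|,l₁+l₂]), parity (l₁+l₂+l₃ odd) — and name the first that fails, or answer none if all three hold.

azimuthal sum: -2 + 2 + 0 = 0  ✓
1 ≤ 3 ≤ 5 (triangle on l)  ✓
L = 2 + 3 + 3 = 8 (even)  ✓

none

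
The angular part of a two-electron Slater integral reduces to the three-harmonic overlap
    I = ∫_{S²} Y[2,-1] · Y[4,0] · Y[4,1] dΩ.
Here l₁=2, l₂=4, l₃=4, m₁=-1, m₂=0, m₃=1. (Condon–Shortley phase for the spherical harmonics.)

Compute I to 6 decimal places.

m-sum 0 ✓  L=10 even ✓  2≤4≤6 ✓
Π(2lᵢ+1) = 5×9×9 = 405
triangle coeff Δ(2,4,4) = 1/13860
Σ_t [0,2]: t=0:+1/192 t=1:−1/36 t=2:+1/192 = -5/288
(3j)²=20/693 [(2 4 4; 0 0 0)], sign=-1
Σ_t [1,2]: t=1:−1/72 t=2:+1/96 = -1/288
(3j)²=1/462 [(2 4 4; -1 0 1)], sign=+1
⇒ 4πI² = 150/5929
I = (-1)√(150/5929/(4π)) = -0.04486937

-0.044869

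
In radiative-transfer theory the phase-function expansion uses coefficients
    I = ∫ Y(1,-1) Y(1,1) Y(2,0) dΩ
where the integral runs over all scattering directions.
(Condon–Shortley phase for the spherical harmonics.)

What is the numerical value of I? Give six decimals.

Checks pass: Σm=0; 4 even; l₃=2∈[0,2].
(2·1+1)(2·1+1)(2·2+1) = 45
Δ: 0! 2! 2! / 5! → 1/30
sum: t=0:+1/1 = 1/1
3j²(1 1 2; 0 0 0) = Δ·Π!·Σ² = 2/15  (sign +1)
sum: t=0:+1/4 = 1/4
3j²(1 1 2; -1 1 0) = Δ·Π!·Σ² = 1/30  (sign +1)
combine: 4πI² = 45·2/15·1/30 = 1/5
take √, sign +1: I = 0.12615663

0.126157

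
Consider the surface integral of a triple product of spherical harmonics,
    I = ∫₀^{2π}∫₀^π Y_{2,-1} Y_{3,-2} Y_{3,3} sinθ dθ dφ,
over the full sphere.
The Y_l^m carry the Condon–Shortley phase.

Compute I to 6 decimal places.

m-sum 0 ✓  L=8 even ✓  1≤3≤5 ✓
Π(2lᵢ+1) = 5×7×7 = 245
triangle coeff Δ(2,3,3) = 1/3780
Σ_t [0,2]: t=0:+1/24 t=1:−1/4 t=2:+1/24 = -1/6
(3j)²=4/105 [(2 3 3; 0 0 0)], sign=+1
Σ_t [1,1]: t=1:−1/48 = -1/48
(3j)²=5/84 [(2 3 3; -1 -2 3)], sign=-1
⇒ 4πI² = 5/9
I = (-1)√(5/9/(4π)) = -0.21026104

-0.210261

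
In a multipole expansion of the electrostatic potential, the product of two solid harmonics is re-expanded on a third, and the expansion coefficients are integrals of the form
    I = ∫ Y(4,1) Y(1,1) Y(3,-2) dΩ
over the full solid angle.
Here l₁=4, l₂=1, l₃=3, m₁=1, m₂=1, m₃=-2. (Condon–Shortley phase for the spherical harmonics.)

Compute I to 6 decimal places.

-0.106622

Rules hold: Σm=0, L=8 even, 3≤3≤5.
N = 9·3·7 = 189
Δ = 2!·6!·0!/9! = 1/252
Racah Σ t=1..1: t=1:−1/36 = -1/36
⇒ 3j(4 1 3; 0 0 0)² = 4/63, sgn +1
Racah Σ t=2..2: t=2:+1/240 = 1/240
⇒ 3j(4 1 3; 1 1 -2)² = 1/84, sgn -1
4πI² = N·(3j₀)²·(3jₘ)² = 1/7
I = -1·√(0.142857/4π) = -0.10662181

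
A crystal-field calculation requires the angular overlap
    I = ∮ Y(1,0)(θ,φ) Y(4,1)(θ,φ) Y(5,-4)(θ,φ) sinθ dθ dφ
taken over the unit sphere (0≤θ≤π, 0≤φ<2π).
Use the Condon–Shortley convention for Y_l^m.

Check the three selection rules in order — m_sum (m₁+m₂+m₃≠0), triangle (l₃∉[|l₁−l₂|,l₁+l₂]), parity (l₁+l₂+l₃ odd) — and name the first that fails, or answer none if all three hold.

m₁+m₂+m₃ = 0 + 1 − 4 = -3  ✗
triangle: |1−4|=3 ≤ l₃=5 ≤ 1+4=5
parity: l₁+l₂+l₃ = 10 is even

m_sum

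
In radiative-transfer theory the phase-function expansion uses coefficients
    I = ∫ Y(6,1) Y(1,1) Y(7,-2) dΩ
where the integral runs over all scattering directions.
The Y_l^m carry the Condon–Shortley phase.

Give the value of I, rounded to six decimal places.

Checks pass: Σm=0; 14 even; l₃=7∈[5,7].
(2·6+1)(2·1+1)(2·7+1) = 585
Δ: 0! 12! 2! / 15! → 1/1365
sum: t=0:+1/518400 = 1/518400
3j²(6 1 7; 0 0 0) = Δ·Π!·Σ² = 7/195  (sign -1)
sum: t=0:+1/1209600 = 1/1209600
3j²(6 1 7; 1 1 -2) = Δ·Π!·Σ² = 12/455  (sign -1)
combine: 4πI² = 585·7/195·12/455 = 36/65
take √, sign +1: I = 0.20993732

0.209937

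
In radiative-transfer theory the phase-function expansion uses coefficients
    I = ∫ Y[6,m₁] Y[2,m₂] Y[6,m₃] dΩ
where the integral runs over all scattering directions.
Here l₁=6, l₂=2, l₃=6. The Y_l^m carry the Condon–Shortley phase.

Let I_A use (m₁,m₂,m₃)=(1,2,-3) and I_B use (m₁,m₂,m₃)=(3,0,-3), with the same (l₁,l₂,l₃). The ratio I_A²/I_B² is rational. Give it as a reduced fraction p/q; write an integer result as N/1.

l's match ⇒ only the (l;m) 3-j factors differ between A and B.
A: triangle coeff Δ(6,2,6) = 1/90090; Σ_t [2,2]: t=2:+1/120960 = 1/120960; (3j)²=24/1001 [(6 2 6; 1 2 -3)], sign=-1
B: triangle coeff Δ(6,2,6) = 1/90090; Σ_t [0,2]: t=0:+1/120960 t=1:−1/80640 t=2:+1/1451520 = -1/290304; (3j)²=5/2002 [(6 2 6; 3 0 -3)], sign=+1
I_A²/I_B² = (24/1001)/(5/2002) = 48/5

48/5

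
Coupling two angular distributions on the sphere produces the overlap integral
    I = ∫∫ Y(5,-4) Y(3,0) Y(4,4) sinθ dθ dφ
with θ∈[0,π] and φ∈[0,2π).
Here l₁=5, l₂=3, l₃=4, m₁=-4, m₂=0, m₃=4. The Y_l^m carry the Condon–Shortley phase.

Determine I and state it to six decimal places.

-0.207724

Checks pass: Σm=0; 12 even; l₃=4∈[2,8].
(2·5+1)(2·3+1)(2·4+1) = 693
Δ: 4! 6! 2! / 13! → 1/180180
sum: t=1:−1/576 t=2:+1/144 t=3:−1/576 = 1/288
3j²(5 3 4; 0 0 0) = Δ·Π!·Σ² = 20/1001  (sign +1)
sum: t=3:−1/8640 = -1/8640
3j²(5 3 4; -4 0 4) = Δ·Π!·Σ² = 28/715  (sign -1)
combine: 4πI² = 693·20/1001·28/715 = 1008/1859
take √, sign -1: I = -0.20772350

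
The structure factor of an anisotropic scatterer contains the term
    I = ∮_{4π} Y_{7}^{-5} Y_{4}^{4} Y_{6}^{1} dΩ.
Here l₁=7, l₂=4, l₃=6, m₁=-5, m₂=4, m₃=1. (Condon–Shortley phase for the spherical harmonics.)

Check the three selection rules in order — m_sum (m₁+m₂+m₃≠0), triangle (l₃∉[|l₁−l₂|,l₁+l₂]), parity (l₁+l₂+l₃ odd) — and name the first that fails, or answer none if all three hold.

Σmᵢ = 0  ✓
l₃∈[|l₁−l₂|,l₁+l₂]=[3,11], have l₃=6  ✓
Σlᵢ = 17 ⇒ odd  ✗

parity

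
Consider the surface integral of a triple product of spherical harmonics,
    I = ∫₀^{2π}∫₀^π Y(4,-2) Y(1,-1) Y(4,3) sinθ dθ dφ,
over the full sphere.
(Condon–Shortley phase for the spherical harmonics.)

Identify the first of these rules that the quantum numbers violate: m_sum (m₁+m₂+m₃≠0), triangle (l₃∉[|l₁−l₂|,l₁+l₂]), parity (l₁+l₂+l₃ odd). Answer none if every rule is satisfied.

azimuthal sum: -2 − 1 + 3 = 0  ✓
3 ≤ 4 ≤ 5 (triangle on l)  ✓
L = 4 + 1 + 4 = 9 (odd)  ✗

parity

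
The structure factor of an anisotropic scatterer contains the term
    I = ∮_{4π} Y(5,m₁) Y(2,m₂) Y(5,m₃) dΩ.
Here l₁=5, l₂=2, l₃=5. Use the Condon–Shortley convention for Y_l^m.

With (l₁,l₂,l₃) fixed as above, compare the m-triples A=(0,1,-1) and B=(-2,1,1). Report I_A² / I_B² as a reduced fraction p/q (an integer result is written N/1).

l's match ⇒ only the (l;m) 3-j factors differ between A and B.
A: triangle coeff Δ(5,2,5) = 1/38610; Σ_t [1,2]: t=1:−1/1152 t=2:+1/1440 = -1/5760; (3j)²=1/858 [(5 2 5; 0 1 -1)], sign=-1
B: triangle coeff Δ(5,2,5) = 1/38610; Σ_t [1,2]: t=1:−1/2880 t=2:+1/1440 = 1/2880; (3j)²=7/715 [(5 2 5; -2 1 1)], sign=+1
I_A²/I_B² = (1/858)/(7/715) = 5/42

5/42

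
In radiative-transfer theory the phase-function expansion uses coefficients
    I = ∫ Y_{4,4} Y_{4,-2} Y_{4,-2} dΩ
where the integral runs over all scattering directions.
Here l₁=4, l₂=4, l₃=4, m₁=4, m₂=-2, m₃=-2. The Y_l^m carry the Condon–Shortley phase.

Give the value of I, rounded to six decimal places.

Rules hold: Σm=0, L=12 even, 0≤4≤8.
N = 9·9·9 = 729
Δ = 4!·4!·4!/13! = 1/450450
Racah Σ t=0..4: t=0:+1/13824 t=1:−1/216 t=2:+1/64 t=3:−1/216 t=4:+1/13824 = 5/768
⇒ 3j(4 4 4; 0 0 0)² = 18/1001, sgn +1
Racah Σ t=0..0: t=0:+1/2304 = 1/2304
⇒ 3j(4 4 4; 4 -2 -2)² = 5/143, sgn +1
4πI² = N·(3j₀)²·(3jₘ)² = 65610/143143
I = +1·√(0.458353/4π) = 0.19098314

0.190983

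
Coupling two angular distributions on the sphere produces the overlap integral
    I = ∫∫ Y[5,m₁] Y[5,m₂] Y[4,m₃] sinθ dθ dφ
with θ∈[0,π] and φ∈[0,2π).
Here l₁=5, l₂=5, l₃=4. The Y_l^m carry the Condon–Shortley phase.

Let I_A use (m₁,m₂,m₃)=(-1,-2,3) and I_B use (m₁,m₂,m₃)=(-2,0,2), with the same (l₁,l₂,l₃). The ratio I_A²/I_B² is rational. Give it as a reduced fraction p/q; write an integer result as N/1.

5/21

Same 5,5,4: normalisation and zero-m 3j drop out of the ratio.
A: Δ: 6! 4! 4! / 15! → 1/3153150; sum: t=2:+1/6912 t=3:−1/5184 = -1/20736; 3j²(5 5 4; -1 -2 3) = Δ·Π!·Σ² = 5/2574  (sign +1)
B: Δ: 6! 4! 4! / 15! → 1/3153150; sum: t=3:−1/3456 t=4:+1/1728 t=5:−1/11520 = 7/34560; 3j²(5 5 4; -2 0 2) = Δ·Π!·Σ² = 7/858  (sign +1)
I_A²/I_B² = (5/2574)/(7/858) = 5/21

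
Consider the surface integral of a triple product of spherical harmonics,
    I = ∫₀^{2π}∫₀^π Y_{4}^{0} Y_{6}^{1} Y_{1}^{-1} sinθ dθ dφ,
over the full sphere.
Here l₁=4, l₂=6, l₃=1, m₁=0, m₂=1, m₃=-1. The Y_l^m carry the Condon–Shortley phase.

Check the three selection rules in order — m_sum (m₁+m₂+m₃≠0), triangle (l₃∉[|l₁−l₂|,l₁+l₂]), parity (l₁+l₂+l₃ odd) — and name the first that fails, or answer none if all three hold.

m₁+m₂+m₃ = 0 + 1 − 1 = 0  ✓
triangle: |4−6|=2 ≤ l₃=1 ≤ 4+6=10  ✗
parity: l₁+l₂+l₃ = 11 is odd

triangle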